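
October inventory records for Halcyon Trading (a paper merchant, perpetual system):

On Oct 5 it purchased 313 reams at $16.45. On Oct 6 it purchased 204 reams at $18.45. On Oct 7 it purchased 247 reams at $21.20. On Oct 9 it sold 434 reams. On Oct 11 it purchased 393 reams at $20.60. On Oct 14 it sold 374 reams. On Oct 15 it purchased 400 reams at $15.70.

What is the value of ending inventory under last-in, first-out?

Oct 9, 434 sold [LIFO — newest first]: 247 @ $21.20 + 187 @ $18.45 = $8,686.55
Oct 14, 374 sold [LIFO — newest first]: 374 @ $20.60 = $7,704.40
Total COGS = $8,686.55 + $7,704.40 = $16,390.95
Ending inventory: 313 @ $16.45 + 17 @ $18.45 + 19 @ $20.60 + 400 @ $15.70 = $12,133.90

Ending inventory = $12,133.90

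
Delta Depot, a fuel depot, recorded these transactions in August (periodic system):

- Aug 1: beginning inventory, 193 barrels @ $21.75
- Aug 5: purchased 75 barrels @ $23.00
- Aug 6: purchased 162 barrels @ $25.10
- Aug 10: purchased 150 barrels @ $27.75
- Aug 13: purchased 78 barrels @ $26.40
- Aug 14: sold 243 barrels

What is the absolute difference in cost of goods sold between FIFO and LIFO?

$1,250.45

FIFO COGS: 193 @ $21.75 + 50 @ $23.00 = $5,347.75
LIFO COGS: 78 @ $26.40 + 150 @ $27.75 + 15 @ $25.10 = $6,598.20
Difference = |$5,347.75 − $6,598.20| = $1,250.45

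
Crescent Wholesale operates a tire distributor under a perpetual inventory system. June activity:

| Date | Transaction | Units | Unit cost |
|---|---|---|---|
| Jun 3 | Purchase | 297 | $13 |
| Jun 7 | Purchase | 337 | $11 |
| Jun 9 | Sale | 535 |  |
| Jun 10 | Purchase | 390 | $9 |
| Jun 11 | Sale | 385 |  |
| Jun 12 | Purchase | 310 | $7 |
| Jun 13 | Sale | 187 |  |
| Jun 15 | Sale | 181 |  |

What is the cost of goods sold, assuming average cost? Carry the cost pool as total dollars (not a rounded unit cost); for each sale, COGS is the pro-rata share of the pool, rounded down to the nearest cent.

COGS = $12,896.01

After Jun 3: 297 on hand, pool $3,861.00 (≈ $13.0000 each)
After Jun 7: 634 on hand, pool $7,568.00 (≈ $11.9369 each)
Jun 9, sell 535: 535/634 × $7,568.00 → $6,386.24
After Jun 10: 489 on hand, pool $4,691.76 (≈ $9.5946 each)
Jun 11, sell 385: 385/489 × $4,691.76 → $3,693.92
After Jun 12: 414 on hand, pool $3,167.84 (≈ $7.6518 each)
Jun 13, sell 187: 187/414 × $3,167.84 → $1,430.88
Jun 15, sell 181: 181/227 × $1,736.96 → $1,384.97
Total COGS = $6,386.24 + $3,693.92 + $1,430.88 + $1,384.97 = $12,896.01
Ending inventory (cost pool remaining) = $351.99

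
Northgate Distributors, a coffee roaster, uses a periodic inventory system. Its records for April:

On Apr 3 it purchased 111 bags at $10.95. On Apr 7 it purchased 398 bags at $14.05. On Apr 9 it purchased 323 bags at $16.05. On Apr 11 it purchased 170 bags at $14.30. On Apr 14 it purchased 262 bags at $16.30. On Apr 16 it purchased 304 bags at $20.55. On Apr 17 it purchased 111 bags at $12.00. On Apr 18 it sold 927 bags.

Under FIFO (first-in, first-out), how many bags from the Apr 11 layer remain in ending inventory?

Apr 18, 927 sold [FIFO — oldest first]: 111 @ $10.95 + 398 @ $14.05 + 323 @ $16.05 + 95 @ $14.30 = $13,350.00
Ending inventory: 75 @ $14.30 + 262 @ $16.30 + 304 @ $20.55 + 111 @ $12.00 = $12,922.30

75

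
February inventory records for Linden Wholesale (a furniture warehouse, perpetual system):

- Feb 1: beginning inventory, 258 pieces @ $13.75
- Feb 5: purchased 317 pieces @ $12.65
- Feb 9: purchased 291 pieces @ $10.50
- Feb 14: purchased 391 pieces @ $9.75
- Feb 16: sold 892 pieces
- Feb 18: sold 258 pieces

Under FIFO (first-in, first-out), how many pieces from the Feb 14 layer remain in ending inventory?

Feb 16, 892 sold [FIFO — oldest first]: 258 @ $13.75 + 317 @ $12.65 + 291 @ $10.50 + 26 @ $9.75 = $10,866.55
Feb 18, 258 sold [FIFO — oldest first]: 258 @ $9.75 = $2,515.50
Total COGS = $10,866.55 + $2,515.50 = $13,382.05
Ending inventory: 107 @ $9.75 = $1,043.25

107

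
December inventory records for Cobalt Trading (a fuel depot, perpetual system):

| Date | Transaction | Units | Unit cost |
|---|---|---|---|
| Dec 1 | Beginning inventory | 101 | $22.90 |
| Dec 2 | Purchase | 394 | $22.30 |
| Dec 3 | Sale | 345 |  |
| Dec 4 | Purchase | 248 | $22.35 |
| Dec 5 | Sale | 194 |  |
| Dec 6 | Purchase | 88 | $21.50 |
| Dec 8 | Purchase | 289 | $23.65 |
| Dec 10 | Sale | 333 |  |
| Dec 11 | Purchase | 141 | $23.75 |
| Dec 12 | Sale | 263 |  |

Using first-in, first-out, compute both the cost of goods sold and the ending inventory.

COGS = $25,725.00; ending inventory = $2,992.50

Dec 3, 345 sold [FIFO — oldest first]: 101 @ $22.90 + 244 @ $22.30 = $7,754.10
Dec 5, 194 sold [FIFO — oldest first]: 150 @ $22.30 + 44 @ $22.35 = $4,328.40
Dec 10, 333 sold [FIFO — oldest first]: 204 @ $22.35 + 88 @ $21.50 + 41 @ $23.65 = $7,421.05
Dec 12, 263 sold [FIFO — oldest first]: 248 @ $23.65 + 15 @ $23.75 = $6,221.45
Total COGS = $7,754.10 + $4,328.40 + $7,421.05 + $6,221.45 = $25,725.00
Ending inventory: 126 @ $23.75 = $2,992.50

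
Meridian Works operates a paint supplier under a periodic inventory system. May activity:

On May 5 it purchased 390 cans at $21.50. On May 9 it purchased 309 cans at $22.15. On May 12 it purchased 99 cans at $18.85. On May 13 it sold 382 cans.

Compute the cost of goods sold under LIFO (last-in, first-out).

COGS = $8,134.60

May 13, 382 sold [LIFO — newest first]: 99 @ $18.85 + 283 @ $22.15 = $8,134.60
Ending inventory: 390 @ $21.50 + 26 @ $22.15 = $8,960.90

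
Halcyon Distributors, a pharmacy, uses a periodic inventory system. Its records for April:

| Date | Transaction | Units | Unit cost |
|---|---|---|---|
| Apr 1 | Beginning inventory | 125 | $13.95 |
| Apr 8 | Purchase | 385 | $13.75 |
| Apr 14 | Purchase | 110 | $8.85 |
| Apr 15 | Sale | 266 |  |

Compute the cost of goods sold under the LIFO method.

Apr 15, 266 sold [LIFO — newest first]: 110 @ $8.85 + 156 @ $13.75 = $3,118.50
Ending inventory: 125 @ $13.95 + 229 @ $13.75 = $4,892.50

COGS = $3,118.50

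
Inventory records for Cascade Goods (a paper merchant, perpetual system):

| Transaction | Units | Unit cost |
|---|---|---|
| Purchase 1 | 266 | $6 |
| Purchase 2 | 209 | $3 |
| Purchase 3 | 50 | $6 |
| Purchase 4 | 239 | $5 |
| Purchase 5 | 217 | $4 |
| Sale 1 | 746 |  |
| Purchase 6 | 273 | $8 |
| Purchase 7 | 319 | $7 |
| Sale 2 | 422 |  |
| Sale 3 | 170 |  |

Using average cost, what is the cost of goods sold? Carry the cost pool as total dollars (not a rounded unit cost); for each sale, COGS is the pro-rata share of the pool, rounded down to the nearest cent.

COGS = $7,435.68

After Purchase 1: 266 on hand, pool $1,596.00 (≈ $6.0000 each)
After Purchase 2: 475 on hand, pool $2,223.00 (≈ $4.6800 each)
After Purchase 3: 525 on hand, pool $2,523.00 (≈ $4.8057 each)
After Purchase 4: 764 on hand, pool $3,718.00 (≈ $4.8665 each)
After Purchase 5: 981 on hand, pool $4,586.00 (≈ $4.6748 each)
Sale 1, sell 746: 746/981 × $4,586.00 → $3,487.41
After Purchase 6: 508 on hand, pool $3,282.59 (≈ $6.4618 each)
After Purchase 7: 827 on hand, pool $5,515.59 (≈ $6.6694 each)
Sale 2, sell 422: 422/827 × $5,515.59 → $2,814.48
Sale 3, sell 170: 170/405 × $2,701.11 → $1,133.79
Total COGS = $3,487.41 + $2,814.48 + $1,133.79 = $7,435.68
Ending inventory (cost pool remaining) = $1,567.32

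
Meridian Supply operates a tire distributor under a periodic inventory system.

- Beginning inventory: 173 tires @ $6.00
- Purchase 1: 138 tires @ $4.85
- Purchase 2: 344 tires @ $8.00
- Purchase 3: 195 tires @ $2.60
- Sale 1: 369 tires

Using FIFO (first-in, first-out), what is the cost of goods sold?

Sale 1 (369) [FIFO — oldest first]: 173 @ $6.00 + 138 @ $4.85 + 58 @ $8.00 = $2,171.30
Ending inventory: 286 @ $8.00 + 195 @ $2.60 = $2,795.00

COGS = $2,171.30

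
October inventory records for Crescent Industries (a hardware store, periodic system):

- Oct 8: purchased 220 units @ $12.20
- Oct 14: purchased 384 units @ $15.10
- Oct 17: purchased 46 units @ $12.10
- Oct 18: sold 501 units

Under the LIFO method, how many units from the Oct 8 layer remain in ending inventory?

Oct 18, 501 sold [LIFO — newest first]: 46 @ $12.10 + 384 @ $15.10 + 71 @ $12.20 = $7,221.20
Ending inventory: 149 @ $12.20 = $1,817.80
Check: goods available $9,039.00 = COGS $7,221.20 + ending $1,817.80

149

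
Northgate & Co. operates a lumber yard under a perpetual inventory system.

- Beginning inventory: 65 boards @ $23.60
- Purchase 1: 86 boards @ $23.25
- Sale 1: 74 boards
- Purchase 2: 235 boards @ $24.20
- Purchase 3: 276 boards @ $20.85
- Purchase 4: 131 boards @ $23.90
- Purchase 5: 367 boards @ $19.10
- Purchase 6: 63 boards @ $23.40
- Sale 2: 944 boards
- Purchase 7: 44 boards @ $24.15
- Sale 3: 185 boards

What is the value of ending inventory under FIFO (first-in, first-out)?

Ending inventory = $1,530.60

Sale 1 (74) [FIFO — oldest first]: 65 @ $23.60 + 9 @ $23.25 = $1,743.25
Sale 2 (944) [FIFO — oldest first]: 77 @ $23.25 + 235 @ $24.20 + 276 @ $20.85 + 131 @ $23.90 + 225 @ $19.10 = $20,660.25
Sale 3 (185) [FIFO — oldest first]: 142 @ $19.10 + 43 @ $23.40 = $3,718.40
Total COGS = $1,743.25 + $20,660.25 + $3,718.40 = $26,121.90
Ending inventory: 20 @ $23.40 + 44 @ $24.15 = $1,530.60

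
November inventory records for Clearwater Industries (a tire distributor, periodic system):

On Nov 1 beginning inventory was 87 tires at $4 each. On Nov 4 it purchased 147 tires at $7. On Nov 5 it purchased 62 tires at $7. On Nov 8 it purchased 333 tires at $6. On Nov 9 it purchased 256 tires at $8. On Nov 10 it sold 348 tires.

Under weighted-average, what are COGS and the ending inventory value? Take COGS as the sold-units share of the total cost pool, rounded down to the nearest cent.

COGS = $2,303.09; ending inventory = $3,553.91

Nov 10, sell 348: 348/885 × $5,857.00 → $2,303.09
Ending inventory (cost pool remaining) = $3,553.91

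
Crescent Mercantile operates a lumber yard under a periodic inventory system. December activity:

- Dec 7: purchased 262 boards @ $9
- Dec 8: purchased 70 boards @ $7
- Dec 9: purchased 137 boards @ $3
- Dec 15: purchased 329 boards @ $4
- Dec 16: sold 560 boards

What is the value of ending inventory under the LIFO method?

Dec 16, 560 sold [LIFO — newest first]: 329 @ $4 + 137 @ $3 + 70 @ $7 + 24 @ $9 = $2,433
Ending inventory: 238 @ $9 = $2,142

Ending inventory = $2,142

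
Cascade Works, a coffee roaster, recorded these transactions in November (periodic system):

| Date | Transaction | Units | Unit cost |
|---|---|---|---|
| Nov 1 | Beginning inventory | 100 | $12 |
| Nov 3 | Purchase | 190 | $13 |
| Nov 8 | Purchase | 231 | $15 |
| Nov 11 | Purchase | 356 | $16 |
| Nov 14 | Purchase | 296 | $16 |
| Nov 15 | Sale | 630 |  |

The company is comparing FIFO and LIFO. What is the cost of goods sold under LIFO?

COGS = $10,080

FIFO COGS: 100 @ $12 + 190 @ $13 + 231 @ $15 + 109 @ $16 = $8,879
LIFO COGS: 296 @ $16 + 334 @ $16 = $10,080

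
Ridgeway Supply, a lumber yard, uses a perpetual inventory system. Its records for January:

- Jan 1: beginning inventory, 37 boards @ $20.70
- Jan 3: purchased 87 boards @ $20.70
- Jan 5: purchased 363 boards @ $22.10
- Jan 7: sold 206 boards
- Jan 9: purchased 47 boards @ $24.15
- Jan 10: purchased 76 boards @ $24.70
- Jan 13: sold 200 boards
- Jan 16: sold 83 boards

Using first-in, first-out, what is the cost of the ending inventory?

Jan 7, 206 sold [FIFO — oldest first]: 37 @ $20.70 + 87 @ $20.70 + 82 @ $22.10 = $4,379.00
Jan 13, 200 sold [FIFO — oldest first]: 200 @ $22.10 = $4,420.00
Jan 16, 83 sold [FIFO — oldest first]: 81 @ $22.10 + 2 @ $24.15 = $1,838.40
Total COGS = $4,379.00 + $4,420.00 + $1,838.40 = $10,637.40
Ending inventory: 45 @ $24.15 + 76 @ $24.70 = $2,963.95

Ending inventory = $2,963.95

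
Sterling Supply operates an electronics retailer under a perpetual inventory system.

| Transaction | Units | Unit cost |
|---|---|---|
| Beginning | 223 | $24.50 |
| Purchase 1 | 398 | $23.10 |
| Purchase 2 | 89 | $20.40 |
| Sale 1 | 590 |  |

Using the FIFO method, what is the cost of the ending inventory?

Sale 1 (590) [FIFO — oldest first]: 223 @ $24.50 + 367 @ $23.10 = $13,941.20
Ending inventory: 31 @ $23.10 + 89 @ $20.40 = $2,531.70

Ending inventory = $2,531.70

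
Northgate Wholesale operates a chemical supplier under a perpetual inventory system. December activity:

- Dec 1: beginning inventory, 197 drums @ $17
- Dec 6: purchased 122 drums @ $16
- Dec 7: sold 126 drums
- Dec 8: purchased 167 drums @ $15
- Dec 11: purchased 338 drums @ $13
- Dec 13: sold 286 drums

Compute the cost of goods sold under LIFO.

Dec 7, 126 sold [LIFO — newest first]: 122 @ $16 + 4 @ $17 = $2,020
Dec 13, 286 sold [LIFO — newest first]: 286 @ $13 = $3,718
Total COGS = $2,020 + $3,718 = $5,738
Ending inventory: 193 @ $17 + 167 @ $15 + 52 @ $13 = $6,462

COGS = $5,738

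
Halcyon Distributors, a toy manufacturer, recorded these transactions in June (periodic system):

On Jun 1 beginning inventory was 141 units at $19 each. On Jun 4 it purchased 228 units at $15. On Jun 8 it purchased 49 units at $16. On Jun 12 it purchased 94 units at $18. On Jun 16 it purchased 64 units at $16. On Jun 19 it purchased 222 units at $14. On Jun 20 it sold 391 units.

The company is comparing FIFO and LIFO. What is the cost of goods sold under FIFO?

FIFO COGS: 141 @ $19 + 228 @ $15 + 22 @ $16 = $6,451
LIFO COGS: 222 @ $14 + 64 @ $16 + 94 @ $18 + 11 @ $16 = $6,000

COGS = $6,451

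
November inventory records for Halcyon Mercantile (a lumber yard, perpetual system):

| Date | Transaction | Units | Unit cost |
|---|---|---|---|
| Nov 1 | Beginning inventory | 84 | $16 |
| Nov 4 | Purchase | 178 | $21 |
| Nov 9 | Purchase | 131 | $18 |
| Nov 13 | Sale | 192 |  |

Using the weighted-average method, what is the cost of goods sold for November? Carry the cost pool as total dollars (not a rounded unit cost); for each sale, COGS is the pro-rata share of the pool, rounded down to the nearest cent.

After Nov 1: 84 on hand, pool $1,344.00 (≈ $16.0000 each)
After Nov 4: 262 on hand, pool $5,082.00 (≈ $19.3969 each)
After Nov 9: 393 on hand, pool $7,440.00 (≈ $18.9313 each)
Nov 13, sell 192: 192/393 × $7,440.00 → $3,634.80
Ending inventory (cost pool remaining) = $3,805.20

COGS = $3,634.80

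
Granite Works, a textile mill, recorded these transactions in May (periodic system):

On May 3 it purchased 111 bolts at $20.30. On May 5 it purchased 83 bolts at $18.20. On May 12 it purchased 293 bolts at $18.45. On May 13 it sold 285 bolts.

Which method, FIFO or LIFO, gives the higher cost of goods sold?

FIFO

FIFO COGS: 111 @ $20.30 + 83 @ $18.20 + 91 @ $18.45 = $5,442.85
LIFO COGS: 285 @ $18.45 = $5,258.25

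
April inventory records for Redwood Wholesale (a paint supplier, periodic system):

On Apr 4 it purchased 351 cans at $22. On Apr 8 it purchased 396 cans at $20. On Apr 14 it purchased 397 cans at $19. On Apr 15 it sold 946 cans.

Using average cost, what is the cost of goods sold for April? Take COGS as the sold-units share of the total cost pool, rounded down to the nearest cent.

Apr 15, sell 946: 946/1144 × $23,185.00 → $19,172.21
Ending inventory (cost pool remaining) = $4,012.79
Check: goods available $23,185.00 = COGS $19,172.21 + ending $4,012.79

COGS = $19,172.21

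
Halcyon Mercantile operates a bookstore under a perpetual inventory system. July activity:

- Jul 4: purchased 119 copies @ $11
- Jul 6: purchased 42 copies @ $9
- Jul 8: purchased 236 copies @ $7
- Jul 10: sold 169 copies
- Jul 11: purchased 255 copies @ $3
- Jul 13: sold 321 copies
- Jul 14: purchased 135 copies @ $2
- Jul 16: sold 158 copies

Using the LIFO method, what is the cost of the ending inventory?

Ending inventory = $1,489

Jul 10, 169 sold [LIFO — newest first]: 169 @ $7 = $1,183
Jul 13, 321 sold [LIFO — newest first]: 255 @ $3 + 66 @ $7 = $1,227
Jul 16, 158 sold [LIFO — newest first]: 135 @ $2 + 1 @ $7 + 22 @ $9 = $475
Total COGS = $1,183 + $1,227 + $475 = $2,885
Ending inventory: 119 @ $11 + 20 @ $9 = $1,489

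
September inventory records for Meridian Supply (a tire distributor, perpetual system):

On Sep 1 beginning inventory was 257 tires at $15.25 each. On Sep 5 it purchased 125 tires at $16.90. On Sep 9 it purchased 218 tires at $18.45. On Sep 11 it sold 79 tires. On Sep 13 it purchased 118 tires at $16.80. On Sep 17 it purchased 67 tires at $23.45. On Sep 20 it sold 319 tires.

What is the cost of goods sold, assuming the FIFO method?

COGS = $6,326.95

Sep 11, 79 sold [FIFO — oldest first]: 79 @ $15.25 = $1,204.75
Sep 20, 319 sold [FIFO — oldest first]: 178 @ $15.25 + 125 @ $16.90 + 16 @ $18.45 = $5,122.20
Total COGS = $1,204.75 + $5,122.20 = $6,326.95
Ending inventory: 202 @ $18.45 + 118 @ $16.80 + 67 @ $23.45 = $7,280.45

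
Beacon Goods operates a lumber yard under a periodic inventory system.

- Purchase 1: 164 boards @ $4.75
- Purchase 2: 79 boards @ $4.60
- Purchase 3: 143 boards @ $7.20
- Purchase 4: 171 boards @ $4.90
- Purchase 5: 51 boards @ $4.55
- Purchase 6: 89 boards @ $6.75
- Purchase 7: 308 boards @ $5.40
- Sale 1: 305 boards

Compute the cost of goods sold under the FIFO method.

COGS = $1,588.80

Sale 1 (305) [FIFO — oldest first]: 164 @ $4.75 + 79 @ $4.60 + 62 @ $7.20 = $1,588.80
Ending inventory: 81 @ $7.20 + 171 @ $4.90 + 51 @ $4.55 + 89 @ $6.75 + 308 @ $5.40 = $3,917.10
Check: goods available $5,505.90 = COGS $1,588.80 + ending $3,917.10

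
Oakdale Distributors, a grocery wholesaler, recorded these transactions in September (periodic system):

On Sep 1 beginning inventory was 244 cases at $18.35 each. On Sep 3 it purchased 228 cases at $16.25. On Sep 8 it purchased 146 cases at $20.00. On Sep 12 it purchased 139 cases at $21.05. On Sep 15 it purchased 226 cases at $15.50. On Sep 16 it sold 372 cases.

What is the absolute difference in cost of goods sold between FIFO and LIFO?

$11.55

FIFO COGS: 244 @ $18.35 + 128 @ $16.25 = $6,557.40
LIFO COGS: 226 @ $15.50 + 139 @ $21.05 + 7 @ $20.00 = $6,568.95
Difference = |$6,557.40 − $6,568.95| = $11.55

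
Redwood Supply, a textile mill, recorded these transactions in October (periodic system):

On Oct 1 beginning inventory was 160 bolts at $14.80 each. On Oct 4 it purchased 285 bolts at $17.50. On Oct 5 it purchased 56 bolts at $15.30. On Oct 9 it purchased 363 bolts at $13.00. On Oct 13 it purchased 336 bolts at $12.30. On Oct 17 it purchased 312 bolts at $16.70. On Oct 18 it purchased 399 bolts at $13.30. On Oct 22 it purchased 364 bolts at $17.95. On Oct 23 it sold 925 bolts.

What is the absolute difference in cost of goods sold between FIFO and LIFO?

$864.30

FIFO COGS: 160 @ $14.80 + 285 @ $17.50 + 56 @ $15.30 + 363 @ $13.00 + 61 @ $12.30 = $13,681.60
LIFO COGS: 364 @ $17.95 + 399 @ $13.30 + 162 @ $16.70 = $14,545.90
Difference = |$13,681.60 − $14,545.90| = $864.30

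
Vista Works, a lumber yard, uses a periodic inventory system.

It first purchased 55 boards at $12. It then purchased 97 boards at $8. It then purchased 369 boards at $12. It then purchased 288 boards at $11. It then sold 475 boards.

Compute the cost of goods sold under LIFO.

Sale 1 (475) [LIFO — newest first]: 288 @ $11 + 187 @ $12 = $5,412
Ending inventory: 55 @ $12 + 97 @ $8 + 182 @ $12 = $3,620

COGS = $5,412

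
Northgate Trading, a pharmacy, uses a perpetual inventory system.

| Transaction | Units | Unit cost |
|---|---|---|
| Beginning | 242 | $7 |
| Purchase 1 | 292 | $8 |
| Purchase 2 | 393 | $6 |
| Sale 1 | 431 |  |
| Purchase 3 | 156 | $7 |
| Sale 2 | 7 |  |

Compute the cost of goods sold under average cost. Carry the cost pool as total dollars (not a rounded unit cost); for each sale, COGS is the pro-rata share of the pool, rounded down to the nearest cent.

After Beginning: 242 on hand, pool $1,694.00 (≈ $7.0000 each)
After Purchase 1: 534 on hand, pool $4,030.00 (≈ $7.5468 each)
After Purchase 2: 927 on hand, pool $6,388.00 (≈ $6.8910 each)
Sale 1, sell 431: 431/927 × $6,388.00 → $2,970.04
After Purchase 3: 652 on hand, pool $4,509.96 (≈ $6.9171 each)
Sale 2, sell 7: 7/652 × $4,509.96 → $48.41
Total COGS = $2,970.04 + $48.41 = $3,018.45
Ending inventory (cost pool remaining) = $4,461.55

COGS = $3,018.45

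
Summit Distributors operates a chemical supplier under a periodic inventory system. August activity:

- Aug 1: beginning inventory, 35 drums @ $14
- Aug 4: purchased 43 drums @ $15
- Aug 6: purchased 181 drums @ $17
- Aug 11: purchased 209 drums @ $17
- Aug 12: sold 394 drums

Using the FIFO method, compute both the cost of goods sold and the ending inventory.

Aug 12, 394 sold [FIFO — oldest first]: 35 @ $14 + 43 @ $15 + 181 @ $17 + 135 @ $17 = $6,507
Ending inventory: 74 @ $17 = $1,258

COGS = $6,507; ending inventory = $1,258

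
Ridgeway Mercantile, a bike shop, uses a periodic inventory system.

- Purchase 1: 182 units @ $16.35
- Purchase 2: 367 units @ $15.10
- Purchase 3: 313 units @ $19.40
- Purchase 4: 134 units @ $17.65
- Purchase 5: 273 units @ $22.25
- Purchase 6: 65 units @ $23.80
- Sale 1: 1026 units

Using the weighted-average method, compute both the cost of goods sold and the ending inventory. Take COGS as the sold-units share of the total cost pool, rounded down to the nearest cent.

COGS = $18,901.74; ending inventory = $5,674.21

Sale 1, sell 1026: 1026/1334 × $24,575.95 → $18,901.74
Ending inventory (cost pool remaining) = $5,674.21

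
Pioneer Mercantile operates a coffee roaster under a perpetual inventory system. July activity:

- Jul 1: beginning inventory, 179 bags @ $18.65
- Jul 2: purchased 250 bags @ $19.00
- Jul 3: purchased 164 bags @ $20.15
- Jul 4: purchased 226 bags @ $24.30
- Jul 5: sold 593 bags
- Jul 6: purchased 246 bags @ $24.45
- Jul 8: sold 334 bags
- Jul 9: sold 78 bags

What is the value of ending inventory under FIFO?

Jul 5, 593 sold [FIFO — oldest first]: 179 @ $18.65 + 250 @ $19.00 + 164 @ $20.15 = $11,392.95
Jul 8, 334 sold [FIFO — oldest first]: 226 @ $24.30 + 108 @ $24.45 = $8,132.40
Jul 9, 78 sold [FIFO — oldest first]: 78 @ $24.45 = $1,907.10
Total COGS = $11,392.95 + $8,132.40 + $1,907.10 = $21,432.45
Ending inventory: 60 @ $24.45 = $1,467.00

Ending inventory = $1,467.00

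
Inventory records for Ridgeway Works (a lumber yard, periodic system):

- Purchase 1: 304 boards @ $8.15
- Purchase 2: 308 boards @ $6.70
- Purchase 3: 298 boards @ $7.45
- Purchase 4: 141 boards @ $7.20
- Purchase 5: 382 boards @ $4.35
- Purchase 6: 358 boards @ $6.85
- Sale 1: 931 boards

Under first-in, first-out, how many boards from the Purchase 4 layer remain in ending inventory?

Sale 1 (931) [FIFO — oldest first]: 304 @ $8.15 + 308 @ $6.70 + 298 @ $7.45 + 21 @ $7.20 = $6,912.50
Ending inventory: 120 @ $7.20 + 382 @ $4.35 + 358 @ $6.85 = $4,978.00
Check: goods available $11,890.50 = COGS $6,912.50 + ending $4,978.00

120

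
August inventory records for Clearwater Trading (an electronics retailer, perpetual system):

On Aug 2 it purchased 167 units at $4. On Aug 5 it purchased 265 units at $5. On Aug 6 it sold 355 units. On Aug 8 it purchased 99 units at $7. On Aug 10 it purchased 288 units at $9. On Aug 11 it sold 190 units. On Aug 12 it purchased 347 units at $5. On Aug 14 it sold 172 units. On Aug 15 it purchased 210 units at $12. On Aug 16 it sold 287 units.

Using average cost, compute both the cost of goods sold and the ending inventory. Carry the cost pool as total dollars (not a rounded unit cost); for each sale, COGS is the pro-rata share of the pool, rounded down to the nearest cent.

After Aug 2: 167 on hand, pool $668.00 (≈ $4.0000 each)
After Aug 5: 432 on hand, pool $1,993.00 (≈ $4.6134 each)
Aug 6, sell 355: 355/432 × $1,993.00 → $1,637.76
After Aug 8: 176 on hand, pool $1,048.24 (≈ $5.9559 each)
After Aug 10: 464 on hand, pool $3,640.24 (≈ $7.8453 each)
Aug 11, sell 190: 190/464 × $3,640.24 → $1,490.61
After Aug 12: 621 on hand, pool $3,884.63 (≈ $6.2554 each)
Aug 14, sell 172: 172/621 × $3,884.63 → $1,075.93
After Aug 15: 659 on hand, pool $5,328.70 (≈ $8.0860 each)
Aug 16, sell 287: 287/659 × $5,328.70 → $2,320.69
Total COGS = $1,637.76 + $1,490.61 + $1,075.93 + $2,320.69 = $6,524.99
Ending inventory (cost pool remaining) = $3,008.01
Check: goods available $9,533.00 = COGS $6,524.99 + ending $3,008.01

COGS = $6,524.99; ending inventory = $3,008.01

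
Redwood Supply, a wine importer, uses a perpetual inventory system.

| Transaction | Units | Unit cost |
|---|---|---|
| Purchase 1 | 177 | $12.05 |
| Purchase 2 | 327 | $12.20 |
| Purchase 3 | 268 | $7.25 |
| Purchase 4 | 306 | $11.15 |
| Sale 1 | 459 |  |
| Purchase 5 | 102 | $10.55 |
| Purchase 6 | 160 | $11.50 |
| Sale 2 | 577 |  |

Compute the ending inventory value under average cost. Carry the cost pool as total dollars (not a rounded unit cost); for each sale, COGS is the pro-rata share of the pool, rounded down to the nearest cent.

After Purchase 1: 177 on hand, pool $2,132.85 (≈ $12.0500 each)
After Purchase 2: 504 on hand, pool $6,122.25 (≈ $12.1473 each)
After Purchase 3: 772 on hand, pool $8,065.25 (≈ $10.4472 each)
After Purchase 4: 1078 on hand, pool $11,477.15 (≈ $10.6467 each)
Sale 1, sell 459: 459/1078 × $11,477.15 → $4,886.83
After Purchase 5: 721 on hand, pool $7,666.42 (≈ $10.6330 each)
After Purchase 6: 881 on hand, pool $9,506.42 (≈ $10.7905 each)
Sale 2, sell 577: 577/881 × $9,506.42 → $6,226.11
Total COGS = $4,886.83 + $6,226.11 = $11,112.94
Ending inventory (cost pool remaining) = $3,280.31

Ending inventory = $3,280.31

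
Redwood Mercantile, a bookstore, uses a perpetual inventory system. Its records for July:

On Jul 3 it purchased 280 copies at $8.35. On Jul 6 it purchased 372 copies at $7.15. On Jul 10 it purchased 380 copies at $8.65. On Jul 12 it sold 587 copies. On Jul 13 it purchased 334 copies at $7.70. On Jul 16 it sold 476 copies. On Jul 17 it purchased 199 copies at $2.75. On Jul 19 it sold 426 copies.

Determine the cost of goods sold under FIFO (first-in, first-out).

COGS = $11,194.85

Jul 12, 587 sold [FIFO — oldest first]: 280 @ $8.35 + 307 @ $7.15 = $4,533.05
Jul 16, 476 sold [FIFO — oldest first]: 65 @ $7.15 + 380 @ $8.65 + 31 @ $7.70 = $3,990.45
Jul 19, 426 sold [FIFO — oldest first]: 303 @ $7.70 + 123 @ $2.75 = $2,671.35
Total COGS = $4,533.05 + $3,990.45 + $2,671.35 = $11,194.85
Ending inventory: 76 @ $2.75 = $209.00
Check: goods available $11,403.85 = COGS $11,194.85 + ending $209.00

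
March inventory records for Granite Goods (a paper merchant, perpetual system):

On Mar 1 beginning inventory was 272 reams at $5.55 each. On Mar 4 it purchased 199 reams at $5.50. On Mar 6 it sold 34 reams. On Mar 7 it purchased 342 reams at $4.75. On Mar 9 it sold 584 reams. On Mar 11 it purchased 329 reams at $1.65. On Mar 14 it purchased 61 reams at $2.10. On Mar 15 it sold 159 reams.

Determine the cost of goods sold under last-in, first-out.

Mar 6, 34 sold [LIFO — newest first]: 34 @ $5.50 = $187.00
Mar 9, 584 sold [LIFO — newest first]: 342 @ $4.75 + 165 @ $5.50 + 77 @ $5.55 = $2,959.35
Mar 15, 159 sold [LIFO — newest first]: 61 @ $2.10 + 98 @ $1.65 = $289.80
Total COGS = $187.00 + $2,959.35 + $289.80 = $3,436.15
Ending inventory: 195 @ $5.55 + 231 @ $1.65 = $1,463.40

COGS = $3,436.15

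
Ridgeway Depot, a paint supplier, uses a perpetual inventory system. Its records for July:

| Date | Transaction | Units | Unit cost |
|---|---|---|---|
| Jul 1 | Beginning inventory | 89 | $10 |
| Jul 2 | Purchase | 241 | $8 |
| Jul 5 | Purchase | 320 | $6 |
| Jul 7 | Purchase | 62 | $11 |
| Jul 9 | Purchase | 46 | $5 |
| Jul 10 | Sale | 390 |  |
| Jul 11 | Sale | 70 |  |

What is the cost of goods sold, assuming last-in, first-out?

COGS = $3,088

Jul 10, 390 sold [LIFO — newest first]: 46 @ $5 + 62 @ $11 + 282 @ $6 = $2,604
Jul 11, 70 sold [LIFO — newest first]: 38 @ $6 + 32 @ $8 = $484
Total COGS = $2,604 + $484 = $3,088
Ending inventory: 89 @ $10 + 209 @ $8 = $2,562
Check: goods available $5,650 = COGS $3,088 + ending $2,562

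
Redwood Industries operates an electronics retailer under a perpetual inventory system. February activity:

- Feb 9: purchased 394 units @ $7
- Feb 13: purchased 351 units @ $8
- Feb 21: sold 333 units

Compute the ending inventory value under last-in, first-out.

Feb 21, 333 sold [LIFO — newest first]: 333 @ $8 = $2,664
Ending inventory: 394 @ $7 + 18 @ $8 = $2,902
Check: goods available $5,566 = COGS $2,664 + ending $2,902

Ending inventory = $2,902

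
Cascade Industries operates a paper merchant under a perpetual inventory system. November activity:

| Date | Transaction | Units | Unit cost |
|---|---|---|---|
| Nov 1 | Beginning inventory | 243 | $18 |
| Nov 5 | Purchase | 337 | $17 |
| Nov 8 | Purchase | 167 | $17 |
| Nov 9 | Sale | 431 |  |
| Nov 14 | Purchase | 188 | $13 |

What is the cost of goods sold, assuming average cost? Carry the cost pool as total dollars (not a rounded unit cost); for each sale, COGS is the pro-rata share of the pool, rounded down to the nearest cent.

After Nov 1: 243 on hand, pool $4,374.00 (≈ $18.0000 each)
After Nov 5: 580 on hand, pool $10,103.00 (≈ $17.4190 each)
After Nov 8: 747 on hand, pool $12,942.00 (≈ $17.3253 each)
Nov 9, sell 431: 431/747 × $12,942.00 → $7,467.20
After Nov 14: 504 on hand, pool $7,918.80 (≈ $15.7119 each)
Ending inventory (cost pool remaining) = $7,918.80
Check: goods available $15,386.00 = COGS $7,467.20 + ending $7,918.80

COGS = $7,467.20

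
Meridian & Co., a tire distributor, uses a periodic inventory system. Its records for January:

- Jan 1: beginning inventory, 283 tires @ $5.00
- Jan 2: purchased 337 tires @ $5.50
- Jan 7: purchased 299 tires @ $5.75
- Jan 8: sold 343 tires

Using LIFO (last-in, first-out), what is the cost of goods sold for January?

COGS = $1,961.25

Jan 8, 343 sold [LIFO — newest first]: 299 @ $5.75 + 44 @ $5.50 = $1,961.25
Ending inventory: 283 @ $5.00 + 293 @ $5.50 = $3,026.50
Check: goods available $4,987.75 = COGS $1,961.25 + ending $3,026.50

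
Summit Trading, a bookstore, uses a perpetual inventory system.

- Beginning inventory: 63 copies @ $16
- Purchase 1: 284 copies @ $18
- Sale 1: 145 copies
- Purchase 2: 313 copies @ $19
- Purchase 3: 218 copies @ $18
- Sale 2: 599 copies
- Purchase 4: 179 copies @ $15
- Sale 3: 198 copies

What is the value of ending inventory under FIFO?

Sale 1 (145) [FIFO — oldest first]: 63 @ $16 + 82 @ $18 = $2,484
Sale 2 (599) [FIFO — oldest first]: 202 @ $18 + 313 @ $19 + 84 @ $18 = $11,095
Sale 3 (198) [FIFO — oldest first]: 134 @ $18 + 64 @ $15 = $3,372
Total COGS = $2,484 + $11,095 + $3,372 = $16,951
Ending inventory: 115 @ $15 = $1,725
Check: goods available $18,676 = COGS $16,951 + ending $1,725

Ending inventory = $1,725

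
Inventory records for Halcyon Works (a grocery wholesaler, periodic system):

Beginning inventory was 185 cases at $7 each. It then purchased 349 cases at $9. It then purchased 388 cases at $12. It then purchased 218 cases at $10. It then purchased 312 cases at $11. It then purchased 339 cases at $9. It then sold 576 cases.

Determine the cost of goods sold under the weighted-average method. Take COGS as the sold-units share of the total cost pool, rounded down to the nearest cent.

Sale 1, sell 576: 576/1791 × $17,755.00 → $5,710.15
Ending inventory (cost pool remaining) = $12,044.85

COGS = $5,710.15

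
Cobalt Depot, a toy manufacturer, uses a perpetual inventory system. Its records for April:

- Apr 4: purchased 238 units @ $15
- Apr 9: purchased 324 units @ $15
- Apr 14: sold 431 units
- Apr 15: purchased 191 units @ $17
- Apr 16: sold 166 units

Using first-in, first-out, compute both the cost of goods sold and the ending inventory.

Apr 14, 431 sold [FIFO — oldest first]: 238 @ $15 + 193 @ $15 = $6,465
Apr 16, 166 sold [FIFO — oldest first]: 131 @ $15 + 35 @ $17 = $2,560
Total COGS = $6,465 + $2,560 = $9,025
Ending inventory: 156 @ $17 = $2,652

COGS = $9,025; ending inventory = $2,652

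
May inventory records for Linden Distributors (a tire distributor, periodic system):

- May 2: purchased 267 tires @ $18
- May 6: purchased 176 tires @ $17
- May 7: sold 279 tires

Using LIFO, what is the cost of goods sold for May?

COGS = $4,846

May 7, 279 sold [LIFO — newest first]: 176 @ $17 + 103 @ $18 = $4,846
Ending inventory: 164 @ $18 = $2,952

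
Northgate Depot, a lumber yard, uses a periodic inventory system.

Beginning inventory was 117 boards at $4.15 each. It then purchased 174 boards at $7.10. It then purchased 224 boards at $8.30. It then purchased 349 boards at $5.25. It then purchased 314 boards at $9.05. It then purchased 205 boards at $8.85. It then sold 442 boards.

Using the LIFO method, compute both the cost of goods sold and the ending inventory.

COGS = $3,959.10; ending inventory = $6,109.25

Sale 1 (442) [LIFO — newest first]: 205 @ $8.85 + 237 @ $9.05 = $3,959.10
Ending inventory: 117 @ $4.15 + 174 @ $7.10 + 224 @ $8.30 + 349 @ $5.25 + 77 @ $9.05 = $6,109.25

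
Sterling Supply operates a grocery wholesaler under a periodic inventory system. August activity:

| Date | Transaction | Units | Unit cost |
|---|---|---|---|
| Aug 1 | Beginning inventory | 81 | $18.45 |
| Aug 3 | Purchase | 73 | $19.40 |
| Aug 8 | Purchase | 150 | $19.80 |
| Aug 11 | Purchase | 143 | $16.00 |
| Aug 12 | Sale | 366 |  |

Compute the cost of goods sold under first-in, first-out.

Aug 12, 366 sold [FIFO — oldest first]: 81 @ $18.45 + 73 @ $19.40 + 150 @ $19.80 + 62 @ $16.00 = $6,872.65
Ending inventory: 81 @ $16.00 = $1,296.00
Check: goods available $8,168.65 = COGS $6,872.65 + ending $1,296.00

COGS = $6,872.65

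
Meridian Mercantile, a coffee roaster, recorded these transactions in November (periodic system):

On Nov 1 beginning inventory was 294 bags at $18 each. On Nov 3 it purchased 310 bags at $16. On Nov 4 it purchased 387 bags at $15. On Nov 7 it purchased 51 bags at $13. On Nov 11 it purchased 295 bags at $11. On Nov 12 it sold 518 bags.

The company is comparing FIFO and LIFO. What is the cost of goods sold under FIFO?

FIFO COGS: 294 @ $18 + 224 @ $16 = $8,876
LIFO COGS: 295 @ $11 + 51 @ $13 + 172 @ $15 = $6,488

COGS = $8,876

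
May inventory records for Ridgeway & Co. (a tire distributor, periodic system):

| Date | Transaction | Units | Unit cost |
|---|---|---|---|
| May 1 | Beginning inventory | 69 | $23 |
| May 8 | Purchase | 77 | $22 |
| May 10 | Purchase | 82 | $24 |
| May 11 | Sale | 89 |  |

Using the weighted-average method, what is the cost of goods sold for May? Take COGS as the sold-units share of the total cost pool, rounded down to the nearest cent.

May 11, sell 89: 89/228 × $5,249.00 → $2,048.95
Ending inventory (cost pool remaining) = $3,200.05
Check: goods available $5,249.00 = COGS $2,048.95 + ending $3,200.05

COGS = $2,048.95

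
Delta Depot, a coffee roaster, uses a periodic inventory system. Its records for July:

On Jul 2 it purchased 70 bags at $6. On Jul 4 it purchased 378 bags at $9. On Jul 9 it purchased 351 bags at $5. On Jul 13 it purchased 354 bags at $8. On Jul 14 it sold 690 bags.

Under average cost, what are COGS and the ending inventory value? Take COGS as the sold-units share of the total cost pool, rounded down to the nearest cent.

Jul 14, sell 690: 690/1153 × $8,409.00 → $5,032.27
Ending inventory (cost pool remaining) = $3,376.73

COGS = $5,032.27; ending inventory = $3,376.73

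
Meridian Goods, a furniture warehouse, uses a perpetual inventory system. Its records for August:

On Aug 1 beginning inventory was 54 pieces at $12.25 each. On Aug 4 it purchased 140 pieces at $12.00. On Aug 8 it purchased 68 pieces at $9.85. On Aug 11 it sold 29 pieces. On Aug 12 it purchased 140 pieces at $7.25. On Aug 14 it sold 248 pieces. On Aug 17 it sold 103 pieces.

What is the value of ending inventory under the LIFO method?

Ending inventory = $269.50

Aug 11, 29 sold [LIFO — newest first]: 29 @ $9.85 = $285.65
Aug 14, 248 sold [LIFO — newest first]: 140 @ $7.25 + 39 @ $9.85 + 69 @ $12.00 = $2,227.15
Aug 17, 103 sold [LIFO — newest first]: 71 @ $12.00 + 32 @ $12.25 = $1,244.00
Total COGS = $285.65 + $2,227.15 + $1,244.00 = $3,756.80
Ending inventory: 22 @ $12.25 = $269.50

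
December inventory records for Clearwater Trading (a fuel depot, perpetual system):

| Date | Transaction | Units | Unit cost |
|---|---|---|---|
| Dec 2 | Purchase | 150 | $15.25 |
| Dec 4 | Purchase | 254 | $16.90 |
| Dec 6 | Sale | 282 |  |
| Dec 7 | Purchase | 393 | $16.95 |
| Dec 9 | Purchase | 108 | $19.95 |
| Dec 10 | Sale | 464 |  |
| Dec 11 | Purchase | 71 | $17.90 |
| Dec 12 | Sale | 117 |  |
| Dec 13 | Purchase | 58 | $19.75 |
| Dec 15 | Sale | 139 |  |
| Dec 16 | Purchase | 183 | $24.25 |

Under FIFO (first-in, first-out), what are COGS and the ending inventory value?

COGS = $17,180.45; ending inventory = $5,069.75

Dec 6, 282 sold [FIFO — oldest first]: 150 @ $15.25 + 132 @ $16.90 = $4,518.30
Dec 10, 464 sold [FIFO — oldest first]: 122 @ $16.90 + 342 @ $16.95 = $7,858.70
Dec 12, 117 sold [FIFO — oldest first]: 51 @ $16.95 + 66 @ $19.95 = $2,181.15
Dec 15, 139 sold [FIFO — oldest first]: 42 @ $19.95 + 71 @ $17.90 + 26 @ $19.75 = $2,622.30
Total COGS = $4,518.30 + $7,858.70 + $2,181.15 + $2,622.30 = $17,180.45
Ending inventory: 32 @ $19.75 + 183 @ $24.25 = $5,069.75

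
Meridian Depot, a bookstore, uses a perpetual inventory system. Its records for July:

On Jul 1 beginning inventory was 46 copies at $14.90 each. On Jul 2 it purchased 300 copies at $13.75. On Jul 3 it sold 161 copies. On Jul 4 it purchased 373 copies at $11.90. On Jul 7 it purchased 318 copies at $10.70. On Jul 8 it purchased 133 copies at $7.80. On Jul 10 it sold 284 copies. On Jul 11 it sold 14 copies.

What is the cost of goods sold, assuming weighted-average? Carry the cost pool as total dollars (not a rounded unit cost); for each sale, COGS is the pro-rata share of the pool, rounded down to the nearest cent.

COGS = $5,620.24

After Jul 1: 46 on hand, pool $685.40 (≈ $14.9000 each)
After Jul 2: 346 on hand, pool $4,810.40 (≈ $13.9029 each)
Jul 3, sell 161: 161/346 × $4,810.40 → $2,238.36
After Jul 4: 558 on hand, pool $7,010.74 (≈ $12.5641 each)
After Jul 7: 876 on hand, pool $10,413.34 (≈ $11.8874 each)
After Jul 8: 1009 on hand, pool $11,450.74 (≈ $11.3486 each)
Jul 10, sell 284: 284/1009 × $11,450.74 → $3,223.00
Jul 11, sell 14: 14/725 × $8,227.74 → $158.88
Total COGS = $2,238.36 + $3,223.00 + $158.88 = $5,620.24
Ending inventory (cost pool remaining) = $8,068.86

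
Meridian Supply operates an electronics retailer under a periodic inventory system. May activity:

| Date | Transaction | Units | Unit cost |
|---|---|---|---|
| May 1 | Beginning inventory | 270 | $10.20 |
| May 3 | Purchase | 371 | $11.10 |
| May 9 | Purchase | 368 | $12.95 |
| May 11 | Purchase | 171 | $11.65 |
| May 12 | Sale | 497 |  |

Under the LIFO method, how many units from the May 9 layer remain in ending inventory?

42

May 12, 497 sold [LIFO — newest first]: 171 @ $11.65 + 326 @ $12.95 = $6,213.85
Ending inventory: 270 @ $10.20 + 371 @ $11.10 + 42 @ $12.95 = $7,416.00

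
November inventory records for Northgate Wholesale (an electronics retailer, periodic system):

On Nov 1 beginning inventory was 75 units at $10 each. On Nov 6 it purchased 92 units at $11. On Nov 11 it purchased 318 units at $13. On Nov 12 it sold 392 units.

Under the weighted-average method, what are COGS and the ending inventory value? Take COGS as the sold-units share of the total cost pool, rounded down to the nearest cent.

COGS = $4,765.42; ending inventory = $1,130.58

Nov 12, sell 392: 392/485 × $5,896.00 → $4,765.42
Ending inventory (cost pool remaining) = $1,130.58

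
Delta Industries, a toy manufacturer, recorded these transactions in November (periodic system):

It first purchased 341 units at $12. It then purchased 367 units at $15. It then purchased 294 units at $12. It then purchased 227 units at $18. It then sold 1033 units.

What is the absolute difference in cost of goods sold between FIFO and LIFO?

$1,176

FIFO COGS: 341 @ $12 + 367 @ $15 + 294 @ $12 + 31 @ $18 = $13,683
LIFO COGS: 227 @ $18 + 294 @ $12 + 367 @ $15 + 145 @ $12 = $14,859
Difference = |$13,683 − $14,859| = $1,176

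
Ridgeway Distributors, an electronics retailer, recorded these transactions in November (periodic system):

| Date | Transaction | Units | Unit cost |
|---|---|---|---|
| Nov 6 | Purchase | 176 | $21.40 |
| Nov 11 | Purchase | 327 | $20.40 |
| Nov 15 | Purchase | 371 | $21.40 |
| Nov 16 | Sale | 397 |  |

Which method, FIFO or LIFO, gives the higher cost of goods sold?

LIFO

FIFO COGS: 176 @ $21.40 + 221 @ $20.40 = $8,274.80
LIFO COGS: 371 @ $21.40 + 26 @ $20.40 = $8,469.80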